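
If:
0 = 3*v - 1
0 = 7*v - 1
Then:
No Solution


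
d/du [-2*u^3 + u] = 1 - 6*u^2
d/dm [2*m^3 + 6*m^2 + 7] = 6*m*(m + 2)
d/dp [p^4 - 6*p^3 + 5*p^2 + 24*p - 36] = 4*p^3 - 18*p^2 + 10*p + 24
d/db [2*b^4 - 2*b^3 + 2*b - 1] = 8*b^3 - 6*b^2 + 2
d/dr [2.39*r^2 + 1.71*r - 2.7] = 4.78*r + 1.71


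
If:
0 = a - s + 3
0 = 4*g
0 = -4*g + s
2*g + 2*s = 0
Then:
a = -3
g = 0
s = 0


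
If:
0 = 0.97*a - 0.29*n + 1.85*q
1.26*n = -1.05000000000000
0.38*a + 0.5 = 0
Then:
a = -1.32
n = -0.83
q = 0.56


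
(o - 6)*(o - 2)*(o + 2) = o^3 - 6*o^2 - 4*o + 24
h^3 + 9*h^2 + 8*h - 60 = (h - 2)*(h + 5)*(h + 6)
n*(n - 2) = n^2 - 2*n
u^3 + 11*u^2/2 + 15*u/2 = u*(u + 5/2)*(u + 3)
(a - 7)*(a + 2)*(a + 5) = a^3 - 39*a - 70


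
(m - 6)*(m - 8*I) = m^2 - 6*m - 8*I*m + 48*I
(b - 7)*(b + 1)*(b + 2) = b^3 - 4*b^2 - 19*b - 14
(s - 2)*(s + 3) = s^2 + s - 6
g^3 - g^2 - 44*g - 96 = (g - 8)*(g + 3)*(g + 4)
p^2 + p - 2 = (p - 1)*(p + 2)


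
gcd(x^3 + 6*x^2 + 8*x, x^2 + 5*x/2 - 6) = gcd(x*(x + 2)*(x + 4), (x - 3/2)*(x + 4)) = x + 4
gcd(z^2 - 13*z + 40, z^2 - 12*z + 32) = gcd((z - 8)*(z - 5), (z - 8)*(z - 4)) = z - 8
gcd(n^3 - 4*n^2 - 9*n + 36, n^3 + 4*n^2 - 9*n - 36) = n^2 - 9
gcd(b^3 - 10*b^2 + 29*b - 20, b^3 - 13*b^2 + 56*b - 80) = b^2 - 9*b + 20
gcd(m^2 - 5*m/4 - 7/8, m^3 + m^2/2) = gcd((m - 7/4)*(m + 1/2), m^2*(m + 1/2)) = m + 1/2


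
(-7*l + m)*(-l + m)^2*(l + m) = -7*l^4 + 8*l^3*m + 6*l^2*m^2 - 8*l*m^3 + m^4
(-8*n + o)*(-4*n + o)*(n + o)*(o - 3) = 32*n^3*o - 96*n^3 + 20*n^2*o^2 - 60*n^2*o - 11*n*o^3 + 33*n*o^2 + o^4 - 3*o^3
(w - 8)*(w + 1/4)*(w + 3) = w^3 - 19*w^2/4 - 101*w/4 - 6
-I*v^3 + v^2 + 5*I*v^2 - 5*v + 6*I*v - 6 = (v - 6)*(v + 1)*(-I*v + 1)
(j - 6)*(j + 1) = j^2 - 5*j - 6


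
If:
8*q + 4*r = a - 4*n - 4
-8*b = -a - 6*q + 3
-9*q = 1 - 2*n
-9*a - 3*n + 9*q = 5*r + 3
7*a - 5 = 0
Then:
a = 5/7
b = -533/3136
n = 1873/1568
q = 121/784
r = -3645/1568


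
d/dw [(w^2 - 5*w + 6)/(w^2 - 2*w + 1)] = (3*w - 7)/(w^3 - 3*w^2 + 3*w - 1)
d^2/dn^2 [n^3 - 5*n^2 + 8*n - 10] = 6*n - 10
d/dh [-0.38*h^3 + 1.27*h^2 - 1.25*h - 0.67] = -1.14*h^2 + 2.54*h - 1.25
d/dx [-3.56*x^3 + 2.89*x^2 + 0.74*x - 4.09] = -10.68*x^2 + 5.78*x + 0.74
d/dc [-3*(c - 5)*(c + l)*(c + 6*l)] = -9*c^2 - 42*c*l + 30*c - 18*l^2 + 105*l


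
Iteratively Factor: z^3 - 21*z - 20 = (z + 4)*(z^2 - 4*z - 5) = (z + 1)*(z + 4)*(z - 5)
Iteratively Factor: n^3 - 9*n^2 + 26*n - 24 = (n - 3)*(n^2 - 6*n + 8) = (n - 3)*(n - 2)*(n - 4)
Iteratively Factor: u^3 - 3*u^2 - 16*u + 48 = (u + 4)*(u^2 - 7*u + 12) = (u - 4)*(u + 4)*(u - 3)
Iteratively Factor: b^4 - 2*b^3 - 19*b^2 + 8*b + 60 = (b - 5)*(b^3 + 3*b^2 - 4*b - 12) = (b - 5)*(b - 2)*(b^2 + 5*b + 6) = (b - 5)*(b - 2)*(b + 2)*(b + 3)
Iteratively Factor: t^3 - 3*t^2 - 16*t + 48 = (t + 4)*(t^2 - 7*t + 12) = (t - 3)*(t + 4)*(t - 4)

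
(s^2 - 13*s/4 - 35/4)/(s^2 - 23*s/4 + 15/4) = (4*s + 7)/(4*s - 3)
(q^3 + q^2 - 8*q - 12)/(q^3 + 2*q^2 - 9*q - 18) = (q + 2)/(q + 3)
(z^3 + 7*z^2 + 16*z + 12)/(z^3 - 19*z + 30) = (z^3 + 7*z^2 + 16*z + 12)/(z^3 - 19*z + 30)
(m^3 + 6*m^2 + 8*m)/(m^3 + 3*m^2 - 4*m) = (m + 2)/(m - 1)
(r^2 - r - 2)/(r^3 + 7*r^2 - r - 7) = (r - 2)/(r^2 + 6*r - 7)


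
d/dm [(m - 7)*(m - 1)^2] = 3*(m - 5)*(m - 1)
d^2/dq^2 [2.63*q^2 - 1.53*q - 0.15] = 5.26000000000000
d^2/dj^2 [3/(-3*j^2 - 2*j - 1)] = 6*(9*j^2 + 6*j - 4*(3*j + 1)^2 + 3)/(3*j^2 + 2*j + 1)^3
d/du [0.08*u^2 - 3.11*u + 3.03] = 0.16*u - 3.11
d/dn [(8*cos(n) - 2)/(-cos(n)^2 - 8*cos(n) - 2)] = 4*(cos(n) - cos(2*n) + 7)*sin(n)/(cos(n)^2 + 8*cos(n) + 2)^2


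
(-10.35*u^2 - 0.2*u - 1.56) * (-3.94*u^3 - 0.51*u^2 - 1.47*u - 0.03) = 40.779*u^5 + 6.0665*u^4 + 21.4629*u^3 + 1.4001*u^2 + 2.2992*u + 0.0468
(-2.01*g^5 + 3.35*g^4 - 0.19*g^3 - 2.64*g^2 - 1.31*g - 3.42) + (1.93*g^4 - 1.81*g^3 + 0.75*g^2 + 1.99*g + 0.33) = -2.01*g^5 + 5.28*g^4 - 2.0*g^3 - 1.89*g^2 + 0.68*g - 3.09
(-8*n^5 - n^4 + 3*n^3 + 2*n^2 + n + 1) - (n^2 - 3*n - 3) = -8*n^5 - n^4 + 3*n^3 + n^2 + 4*n + 4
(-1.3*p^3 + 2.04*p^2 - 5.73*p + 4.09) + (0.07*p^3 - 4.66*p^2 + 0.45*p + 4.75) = -1.23*p^3 - 2.62*p^2 - 5.28*p + 8.84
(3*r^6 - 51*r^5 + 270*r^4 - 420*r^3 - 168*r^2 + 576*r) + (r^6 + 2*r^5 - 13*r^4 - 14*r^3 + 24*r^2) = 4*r^6 - 49*r^5 + 257*r^4 - 434*r^3 - 144*r^2 + 576*r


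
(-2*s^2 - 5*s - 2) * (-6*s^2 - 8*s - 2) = 12*s^4 + 46*s^3 + 56*s^2 + 26*s + 4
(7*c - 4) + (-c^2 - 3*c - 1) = -c^2 + 4*c - 5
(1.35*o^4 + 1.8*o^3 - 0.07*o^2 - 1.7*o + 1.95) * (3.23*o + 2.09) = 4.3605*o^5 + 8.6355*o^4 + 3.5359*o^3 - 5.6373*o^2 + 2.7455*o + 4.0755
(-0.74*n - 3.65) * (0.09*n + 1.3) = -0.0666*n^2 - 1.2905*n - 4.745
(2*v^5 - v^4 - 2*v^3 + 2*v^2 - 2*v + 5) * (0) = 0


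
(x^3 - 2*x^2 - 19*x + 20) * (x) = x^4 - 2*x^3 - 19*x^2 + 20*x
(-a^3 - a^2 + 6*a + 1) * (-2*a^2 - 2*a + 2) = 2*a^5 + 4*a^4 - 12*a^3 - 16*a^2 + 10*a + 2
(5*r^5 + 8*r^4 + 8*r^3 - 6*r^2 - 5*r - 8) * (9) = 45*r^5 + 72*r^4 + 72*r^3 - 54*r^2 - 45*r - 72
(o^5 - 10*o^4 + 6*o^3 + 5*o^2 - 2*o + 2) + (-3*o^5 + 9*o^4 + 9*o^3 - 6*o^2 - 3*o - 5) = -2*o^5 - o^4 + 15*o^3 - o^2 - 5*o - 3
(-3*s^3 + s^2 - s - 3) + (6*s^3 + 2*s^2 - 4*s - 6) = 3*s^3 + 3*s^2 - 5*s - 9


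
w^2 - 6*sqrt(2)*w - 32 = (w - 8*sqrt(2))*(w + 2*sqrt(2))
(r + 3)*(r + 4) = r^2 + 7*r + 12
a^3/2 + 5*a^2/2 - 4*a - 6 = (a/2 + 1/2)*(a - 2)*(a + 6)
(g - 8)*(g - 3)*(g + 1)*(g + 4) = g^4 - 6*g^3 - 27*g^2 + 76*g + 96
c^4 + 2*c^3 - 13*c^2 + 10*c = c*(c - 2)*(c - 1)*(c + 5)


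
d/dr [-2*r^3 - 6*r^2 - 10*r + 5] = -6*r^2 - 12*r - 10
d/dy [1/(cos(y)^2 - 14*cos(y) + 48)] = 2*(cos(y) - 7)*sin(y)/(cos(y)^2 - 14*cos(y) + 48)^2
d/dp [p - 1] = 1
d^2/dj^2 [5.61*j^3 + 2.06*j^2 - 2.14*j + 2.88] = 33.66*j + 4.12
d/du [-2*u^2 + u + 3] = 1 - 4*u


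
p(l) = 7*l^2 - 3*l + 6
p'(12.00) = 165.00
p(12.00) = 978.00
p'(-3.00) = -45.00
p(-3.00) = 78.00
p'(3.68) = 48.52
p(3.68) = 89.76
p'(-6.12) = -88.68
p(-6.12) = 286.54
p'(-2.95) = -44.30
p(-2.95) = 75.77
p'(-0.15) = -5.10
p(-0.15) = 6.61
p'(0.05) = -2.30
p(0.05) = 5.87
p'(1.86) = 23.04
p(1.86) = 24.64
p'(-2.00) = -31.00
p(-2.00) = 40.00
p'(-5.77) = -83.78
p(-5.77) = 256.36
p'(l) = 14*l - 3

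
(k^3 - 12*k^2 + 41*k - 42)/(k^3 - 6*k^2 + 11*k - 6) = (k - 7)/(k - 1)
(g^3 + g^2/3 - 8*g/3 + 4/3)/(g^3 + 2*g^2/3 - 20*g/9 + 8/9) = 3*(g - 1)/(3*g - 2)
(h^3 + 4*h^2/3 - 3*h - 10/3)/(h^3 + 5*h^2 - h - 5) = (3*h^2 + h - 10)/(3*(h^2 + 4*h - 5))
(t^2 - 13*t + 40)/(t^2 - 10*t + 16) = (t - 5)/(t - 2)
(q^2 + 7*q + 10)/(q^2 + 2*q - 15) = (q + 2)/(q - 3)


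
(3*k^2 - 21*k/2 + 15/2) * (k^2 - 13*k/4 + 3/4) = 3*k^4 - 81*k^3/4 + 351*k^2/8 - 129*k/4 + 45/8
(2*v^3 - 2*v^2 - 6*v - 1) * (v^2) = 2*v^5 - 2*v^4 - 6*v^3 - v^2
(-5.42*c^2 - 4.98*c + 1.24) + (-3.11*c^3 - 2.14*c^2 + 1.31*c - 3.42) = -3.11*c^3 - 7.56*c^2 - 3.67*c - 2.18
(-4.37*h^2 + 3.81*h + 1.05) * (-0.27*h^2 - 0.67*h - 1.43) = 1.1799*h^4 + 1.8992*h^3 + 3.4129*h^2 - 6.1518*h - 1.5015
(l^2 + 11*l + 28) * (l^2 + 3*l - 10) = l^4 + 14*l^3 + 51*l^2 - 26*l - 280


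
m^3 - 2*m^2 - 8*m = m*(m - 4)*(m + 2)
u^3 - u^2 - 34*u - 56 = (u - 7)*(u + 2)*(u + 4)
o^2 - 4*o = o*(o - 4)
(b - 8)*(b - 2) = b^2 - 10*b + 16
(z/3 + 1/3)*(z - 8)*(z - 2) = z^3/3 - 3*z^2 + 2*z + 16/3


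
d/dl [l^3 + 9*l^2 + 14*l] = 3*l^2 + 18*l + 14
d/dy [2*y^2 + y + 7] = 4*y + 1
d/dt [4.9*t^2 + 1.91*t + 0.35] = 9.8*t + 1.91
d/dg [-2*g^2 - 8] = -4*g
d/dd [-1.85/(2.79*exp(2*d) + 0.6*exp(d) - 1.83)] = (10.323*exp(d) + 1.11)*exp(d)/(2.79*exp(2*d) + 0.6*exp(d) - 1.83)^2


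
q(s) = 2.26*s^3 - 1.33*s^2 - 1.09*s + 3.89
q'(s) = 6.78*s^2 - 2.66*s - 1.09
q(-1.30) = -1.91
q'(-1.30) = 13.83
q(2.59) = 31.41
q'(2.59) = 37.50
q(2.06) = 15.76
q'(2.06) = 22.20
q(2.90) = 44.66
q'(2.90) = 48.22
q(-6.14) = -562.69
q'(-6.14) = 270.85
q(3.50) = 80.68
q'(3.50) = 72.66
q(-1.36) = -2.77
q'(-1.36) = 15.07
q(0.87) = 3.42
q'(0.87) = 1.73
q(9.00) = 1533.89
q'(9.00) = 524.15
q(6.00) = 437.63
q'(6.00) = 227.03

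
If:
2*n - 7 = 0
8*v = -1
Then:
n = 7/2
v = -1/8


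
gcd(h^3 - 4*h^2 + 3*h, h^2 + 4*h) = h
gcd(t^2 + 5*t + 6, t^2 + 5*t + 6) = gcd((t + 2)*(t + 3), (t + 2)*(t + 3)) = t^2 + 5*t + 6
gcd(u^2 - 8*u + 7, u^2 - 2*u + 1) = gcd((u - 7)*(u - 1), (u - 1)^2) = u - 1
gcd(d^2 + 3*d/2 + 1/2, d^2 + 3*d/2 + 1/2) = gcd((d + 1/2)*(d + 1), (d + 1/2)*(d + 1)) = d^2 + 3*d/2 + 1/2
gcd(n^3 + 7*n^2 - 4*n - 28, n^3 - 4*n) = n^2 - 4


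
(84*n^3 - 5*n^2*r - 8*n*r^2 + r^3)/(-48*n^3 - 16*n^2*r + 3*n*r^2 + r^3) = (-7*n + r)/(4*n + r)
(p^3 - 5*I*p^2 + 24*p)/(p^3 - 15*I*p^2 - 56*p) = (p + 3*I)/(p - 7*I)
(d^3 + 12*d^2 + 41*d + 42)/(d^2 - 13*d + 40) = (d^3 + 12*d^2 + 41*d + 42)/(d^2 - 13*d + 40)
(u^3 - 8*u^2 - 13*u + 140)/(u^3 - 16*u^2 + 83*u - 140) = (u + 4)/(u - 4)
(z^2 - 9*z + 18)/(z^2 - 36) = (z - 3)/(z + 6)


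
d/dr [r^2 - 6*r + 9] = 2*r - 6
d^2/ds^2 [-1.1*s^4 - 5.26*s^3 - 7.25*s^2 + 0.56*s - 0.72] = -13.2*s^2 - 31.56*s - 14.5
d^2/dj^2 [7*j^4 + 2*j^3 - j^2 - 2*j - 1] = 84*j^2 + 12*j - 2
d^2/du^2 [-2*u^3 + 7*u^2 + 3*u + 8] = 14 - 12*u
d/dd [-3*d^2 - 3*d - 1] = -6*d - 3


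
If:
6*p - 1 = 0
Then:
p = 1/6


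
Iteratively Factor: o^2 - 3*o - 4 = (o - 4)*(o + 1)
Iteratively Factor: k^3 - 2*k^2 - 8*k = (k + 2)*(k^2 - 4*k) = k*(k + 2)*(k - 4)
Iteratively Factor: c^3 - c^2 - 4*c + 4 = (c - 1)*(c^2 - 4) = (c - 2)*(c - 1)*(c + 2)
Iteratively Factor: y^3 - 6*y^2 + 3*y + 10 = (y - 5)*(y^2 - y - 2) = (y - 5)*(y + 1)*(y - 2)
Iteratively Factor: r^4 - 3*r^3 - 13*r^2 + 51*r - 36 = (r - 1)*(r^3 - 2*r^2 - 15*r + 36) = (r - 3)*(r - 1)*(r^2 + r - 12) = (r - 3)*(r - 1)*(r + 4)*(r - 3)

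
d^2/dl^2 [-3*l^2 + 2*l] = -6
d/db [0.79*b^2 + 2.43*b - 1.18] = 1.58*b + 2.43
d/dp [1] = 0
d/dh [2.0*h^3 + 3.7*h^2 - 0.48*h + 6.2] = 6.0*h^2 + 7.4*h - 0.48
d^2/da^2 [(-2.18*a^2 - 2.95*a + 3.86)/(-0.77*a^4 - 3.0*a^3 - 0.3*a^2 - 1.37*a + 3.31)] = (7.755132*a^8 + 51.20346*a^7 + 101.49296*a^6 - 131.705484*a^5 - 356.082426*a^4 + 356.055284*a^3 + 149.182656*a^2 - 221.92146*a + 52.367698)/(0.456533*a^12 + 5.3361*a^11 + 21.32361*a^10 + 33.594819*a^9 + 21.408603*a^8 - 6.17777999999999*a^7 - 82.197021*a^6 - 21.562314*a^5 - 55.520499*a^4 + 93.013793*a^3 - 8.777127*a^2 + 45.029571*a - 36.264691)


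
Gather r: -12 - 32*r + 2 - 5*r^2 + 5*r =-5*r^2 - 27*r - 10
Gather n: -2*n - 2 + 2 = -2*n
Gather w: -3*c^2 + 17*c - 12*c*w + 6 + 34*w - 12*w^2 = -3*c^2 + 17*c - 12*w^2 + w*(34 - 12*c) + 6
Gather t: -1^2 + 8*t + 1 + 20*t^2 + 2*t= 20*t^2 + 10*t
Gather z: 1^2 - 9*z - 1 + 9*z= 0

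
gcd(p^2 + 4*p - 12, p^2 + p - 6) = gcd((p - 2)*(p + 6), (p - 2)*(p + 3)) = p - 2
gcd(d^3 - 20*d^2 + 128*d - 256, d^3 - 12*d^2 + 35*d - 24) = d - 8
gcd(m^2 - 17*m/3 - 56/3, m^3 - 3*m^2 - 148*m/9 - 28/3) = m + 7/3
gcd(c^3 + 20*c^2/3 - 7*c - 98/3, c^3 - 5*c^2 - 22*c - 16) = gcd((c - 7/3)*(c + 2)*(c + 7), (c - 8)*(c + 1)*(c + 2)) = c + 2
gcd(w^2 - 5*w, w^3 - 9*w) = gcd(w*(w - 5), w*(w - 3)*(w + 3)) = w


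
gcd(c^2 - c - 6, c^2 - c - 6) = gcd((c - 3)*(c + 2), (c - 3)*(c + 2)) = c^2 - c - 6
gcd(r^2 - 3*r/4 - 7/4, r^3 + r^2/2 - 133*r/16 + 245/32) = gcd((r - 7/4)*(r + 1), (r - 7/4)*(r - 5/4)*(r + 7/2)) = r - 7/4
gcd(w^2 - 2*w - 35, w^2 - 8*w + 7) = w - 7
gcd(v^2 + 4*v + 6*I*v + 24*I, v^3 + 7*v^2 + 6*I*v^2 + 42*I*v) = v + 6*I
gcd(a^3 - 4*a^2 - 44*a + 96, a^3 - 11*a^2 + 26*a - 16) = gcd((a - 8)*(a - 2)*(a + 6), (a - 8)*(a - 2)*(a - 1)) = a^2 - 10*a + 16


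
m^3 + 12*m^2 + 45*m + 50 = (m + 2)*(m + 5)^2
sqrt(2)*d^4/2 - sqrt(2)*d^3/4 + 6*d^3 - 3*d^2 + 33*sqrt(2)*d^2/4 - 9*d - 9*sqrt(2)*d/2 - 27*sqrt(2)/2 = (d - 3/2)*(d + 3*sqrt(2))^2*(sqrt(2)*d/2 + sqrt(2)/2)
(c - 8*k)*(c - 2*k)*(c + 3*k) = c^3 - 7*c^2*k - 14*c*k^2 + 48*k^3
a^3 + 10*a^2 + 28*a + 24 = (a + 2)^2*(a + 6)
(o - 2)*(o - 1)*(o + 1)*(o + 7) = o^4 + 5*o^3 - 15*o^2 - 5*o + 14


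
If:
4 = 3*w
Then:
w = 4/3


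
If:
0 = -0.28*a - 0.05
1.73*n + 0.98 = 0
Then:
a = -0.18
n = -0.57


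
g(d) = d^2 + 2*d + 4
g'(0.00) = 2.00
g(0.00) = 4.00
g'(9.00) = 20.00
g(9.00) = 103.00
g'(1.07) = 4.14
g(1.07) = 7.28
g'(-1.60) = -1.20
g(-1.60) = 3.36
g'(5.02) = 12.04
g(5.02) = 39.24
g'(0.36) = 2.72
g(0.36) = 4.85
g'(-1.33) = -0.66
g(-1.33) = 3.11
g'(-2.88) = -3.76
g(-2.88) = 6.53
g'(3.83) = 9.66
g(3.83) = 26.33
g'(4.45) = 10.90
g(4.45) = 32.70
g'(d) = 2*d + 2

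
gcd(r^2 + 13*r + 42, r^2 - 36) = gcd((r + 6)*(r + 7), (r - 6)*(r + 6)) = r + 6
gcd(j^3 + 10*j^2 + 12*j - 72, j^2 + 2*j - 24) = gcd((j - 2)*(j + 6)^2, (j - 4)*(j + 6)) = j + 6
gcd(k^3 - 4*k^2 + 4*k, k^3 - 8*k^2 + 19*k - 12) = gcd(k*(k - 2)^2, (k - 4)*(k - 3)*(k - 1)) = 1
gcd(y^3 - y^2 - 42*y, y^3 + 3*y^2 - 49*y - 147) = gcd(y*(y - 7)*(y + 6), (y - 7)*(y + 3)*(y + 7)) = y - 7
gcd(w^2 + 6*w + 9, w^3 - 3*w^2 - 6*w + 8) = 1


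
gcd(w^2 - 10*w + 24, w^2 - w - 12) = w - 4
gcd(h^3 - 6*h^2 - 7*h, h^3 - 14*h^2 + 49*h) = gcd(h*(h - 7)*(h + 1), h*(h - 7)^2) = h^2 - 7*h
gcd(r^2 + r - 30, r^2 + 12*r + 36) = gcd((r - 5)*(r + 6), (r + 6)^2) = r + 6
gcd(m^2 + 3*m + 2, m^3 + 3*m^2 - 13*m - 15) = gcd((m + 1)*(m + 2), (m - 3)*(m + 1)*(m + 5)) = m + 1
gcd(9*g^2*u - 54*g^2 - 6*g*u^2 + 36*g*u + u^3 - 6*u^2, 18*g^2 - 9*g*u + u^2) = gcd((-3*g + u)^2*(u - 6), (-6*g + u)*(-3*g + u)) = -3*g + u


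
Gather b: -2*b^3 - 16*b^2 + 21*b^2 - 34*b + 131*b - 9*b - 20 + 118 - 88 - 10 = -2*b^3 + 5*b^2 + 88*b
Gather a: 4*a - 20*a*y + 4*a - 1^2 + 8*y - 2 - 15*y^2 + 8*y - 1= a*(8 - 20*y) - 15*y^2 + 16*y - 4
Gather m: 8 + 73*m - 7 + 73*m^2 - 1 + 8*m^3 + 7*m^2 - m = 8*m^3 + 80*m^2 + 72*m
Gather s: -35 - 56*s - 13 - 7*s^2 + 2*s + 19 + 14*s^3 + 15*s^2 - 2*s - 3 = 14*s^3 + 8*s^2 - 56*s - 32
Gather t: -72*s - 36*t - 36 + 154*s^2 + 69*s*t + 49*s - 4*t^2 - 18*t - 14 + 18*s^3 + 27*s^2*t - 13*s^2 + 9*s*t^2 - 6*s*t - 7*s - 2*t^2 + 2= 18*s^3 + 141*s^2 - 30*s + t^2*(9*s - 6) + t*(27*s^2 + 63*s - 54) - 48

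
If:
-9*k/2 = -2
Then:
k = 4/9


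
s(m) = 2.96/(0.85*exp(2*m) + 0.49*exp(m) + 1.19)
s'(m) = 2.96*(-1.7*exp(2*m) - 0.49*exp(m))/(0.85*exp(2*m) + 0.49*exp(m) + 1.19)^2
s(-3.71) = 2.46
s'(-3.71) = -0.03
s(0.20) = 0.97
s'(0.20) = -0.99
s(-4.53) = 2.48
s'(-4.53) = -0.01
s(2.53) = 0.02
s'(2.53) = -0.04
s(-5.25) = 2.48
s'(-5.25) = -0.01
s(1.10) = 0.29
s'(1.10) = -0.47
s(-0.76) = 1.84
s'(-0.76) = -0.69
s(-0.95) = 1.96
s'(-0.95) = -0.58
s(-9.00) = 2.49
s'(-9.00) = 0.00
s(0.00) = 1.17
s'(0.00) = -1.01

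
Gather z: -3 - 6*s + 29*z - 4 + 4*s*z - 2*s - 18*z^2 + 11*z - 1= -8*s - 18*z^2 + z*(4*s + 40) - 8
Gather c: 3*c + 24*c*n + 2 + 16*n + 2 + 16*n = c*(24*n + 3) + 32*n + 4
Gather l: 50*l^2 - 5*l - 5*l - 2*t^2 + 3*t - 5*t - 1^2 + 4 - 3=50*l^2 - 10*l - 2*t^2 - 2*t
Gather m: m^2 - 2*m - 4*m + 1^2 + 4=m^2 - 6*m + 5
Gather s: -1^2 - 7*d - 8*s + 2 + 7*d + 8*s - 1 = 0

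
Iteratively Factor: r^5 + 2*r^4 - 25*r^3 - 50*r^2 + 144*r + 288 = (r + 3)*(r^4 - r^3 - 22*r^2 + 16*r + 96) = (r + 2)*(r + 3)*(r^3 - 3*r^2 - 16*r + 48) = (r - 3)*(r + 2)*(r + 3)*(r^2 - 16) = (r - 4)*(r - 3)*(r + 2)*(r + 3)*(r + 4)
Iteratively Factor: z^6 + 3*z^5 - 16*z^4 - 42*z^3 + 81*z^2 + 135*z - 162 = (z - 1)*(z^5 + 4*z^4 - 12*z^3 - 54*z^2 + 27*z + 162) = (z - 1)*(z + 3)*(z^4 + z^3 - 15*z^2 - 9*z + 54) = (z - 2)*(z - 1)*(z + 3)*(z^3 + 3*z^2 - 9*z - 27) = (z - 2)*(z - 1)*(z + 3)^2*(z^2 - 9) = (z - 3)*(z - 2)*(z - 1)*(z + 3)^2*(z + 3)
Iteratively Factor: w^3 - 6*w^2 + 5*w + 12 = (w + 1)*(w^2 - 7*w + 12) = (w - 3)*(w + 1)*(w - 4)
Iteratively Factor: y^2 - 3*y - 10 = (y - 5)*(y + 2)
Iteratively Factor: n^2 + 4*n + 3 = (n + 1)*(n + 3)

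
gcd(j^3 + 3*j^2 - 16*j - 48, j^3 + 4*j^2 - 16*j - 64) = j^2 - 16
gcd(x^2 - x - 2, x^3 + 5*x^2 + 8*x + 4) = x + 1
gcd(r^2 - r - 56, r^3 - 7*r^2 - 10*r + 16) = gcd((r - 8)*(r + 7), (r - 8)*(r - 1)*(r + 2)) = r - 8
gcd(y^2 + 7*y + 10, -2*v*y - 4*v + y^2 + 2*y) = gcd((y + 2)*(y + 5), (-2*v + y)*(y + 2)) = y + 2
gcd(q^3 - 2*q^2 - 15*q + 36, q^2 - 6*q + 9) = q^2 - 6*q + 9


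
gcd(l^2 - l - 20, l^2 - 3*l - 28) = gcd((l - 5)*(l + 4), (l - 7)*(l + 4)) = l + 4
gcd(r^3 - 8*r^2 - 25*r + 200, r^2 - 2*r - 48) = r - 8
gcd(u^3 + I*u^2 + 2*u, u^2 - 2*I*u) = u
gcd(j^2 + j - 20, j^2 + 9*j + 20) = j + 5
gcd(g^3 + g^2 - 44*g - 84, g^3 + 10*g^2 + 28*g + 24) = g^2 + 8*g + 12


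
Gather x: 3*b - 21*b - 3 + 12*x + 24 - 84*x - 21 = -18*b - 72*x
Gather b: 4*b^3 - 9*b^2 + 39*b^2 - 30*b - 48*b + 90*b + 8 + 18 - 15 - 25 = 4*b^3 + 30*b^2 + 12*b - 14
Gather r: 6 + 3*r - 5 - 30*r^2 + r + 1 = -30*r^2 + 4*r + 2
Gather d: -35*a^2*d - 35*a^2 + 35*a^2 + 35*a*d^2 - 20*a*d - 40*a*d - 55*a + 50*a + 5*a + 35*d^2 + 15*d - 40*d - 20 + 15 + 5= d^2*(35*a + 35) + d*(-35*a^2 - 60*a - 25)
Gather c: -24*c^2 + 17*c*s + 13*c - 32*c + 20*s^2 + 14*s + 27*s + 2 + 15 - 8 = -24*c^2 + c*(17*s - 19) + 20*s^2 + 41*s + 9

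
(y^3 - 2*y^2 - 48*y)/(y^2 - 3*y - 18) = y*(-y^2 + 2*y + 48)/(-y^2 + 3*y + 18)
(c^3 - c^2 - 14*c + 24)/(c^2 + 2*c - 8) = c - 3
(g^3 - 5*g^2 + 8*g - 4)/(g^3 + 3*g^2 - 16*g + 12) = (g - 2)/(g + 6)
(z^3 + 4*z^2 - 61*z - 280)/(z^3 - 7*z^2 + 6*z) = (z^3 + 4*z^2 - 61*z - 280)/(z*(z^2 - 7*z + 6))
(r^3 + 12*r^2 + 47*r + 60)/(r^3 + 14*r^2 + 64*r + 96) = (r^2 + 8*r + 15)/(r^2 + 10*r + 24)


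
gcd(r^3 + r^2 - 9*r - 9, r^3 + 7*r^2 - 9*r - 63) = r^2 - 9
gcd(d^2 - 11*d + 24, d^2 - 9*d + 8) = d - 8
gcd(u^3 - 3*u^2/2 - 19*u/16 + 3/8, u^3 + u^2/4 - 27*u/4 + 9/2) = u - 2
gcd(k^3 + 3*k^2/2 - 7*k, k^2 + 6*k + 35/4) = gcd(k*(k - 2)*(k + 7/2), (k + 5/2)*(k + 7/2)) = k + 7/2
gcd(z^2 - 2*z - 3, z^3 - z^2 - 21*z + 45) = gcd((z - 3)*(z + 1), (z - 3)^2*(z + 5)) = z - 3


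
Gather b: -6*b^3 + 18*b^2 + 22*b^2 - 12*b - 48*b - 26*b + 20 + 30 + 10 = -6*b^3 + 40*b^2 - 86*b + 60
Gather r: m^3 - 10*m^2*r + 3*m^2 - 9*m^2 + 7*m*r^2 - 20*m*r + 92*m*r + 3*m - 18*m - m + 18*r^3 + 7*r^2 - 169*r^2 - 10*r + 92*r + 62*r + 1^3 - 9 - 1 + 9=m^3 - 6*m^2 - 16*m + 18*r^3 + r^2*(7*m - 162) + r*(-10*m^2 + 72*m + 144)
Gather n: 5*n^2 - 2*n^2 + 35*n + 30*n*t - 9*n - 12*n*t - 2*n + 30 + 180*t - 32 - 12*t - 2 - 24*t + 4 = 3*n^2 + n*(18*t + 24) + 144*t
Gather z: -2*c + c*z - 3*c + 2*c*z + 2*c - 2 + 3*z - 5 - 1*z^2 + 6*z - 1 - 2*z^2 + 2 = -3*c - 3*z^2 + z*(3*c + 9) - 6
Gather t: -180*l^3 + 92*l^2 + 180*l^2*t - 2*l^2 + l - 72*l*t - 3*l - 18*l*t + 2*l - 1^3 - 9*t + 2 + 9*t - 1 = -180*l^3 + 90*l^2 + t*(180*l^2 - 90*l)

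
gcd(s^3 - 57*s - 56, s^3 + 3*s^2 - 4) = 1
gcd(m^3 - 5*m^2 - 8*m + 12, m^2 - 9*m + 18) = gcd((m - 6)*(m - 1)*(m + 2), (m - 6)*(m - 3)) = m - 6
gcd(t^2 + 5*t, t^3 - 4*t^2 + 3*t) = t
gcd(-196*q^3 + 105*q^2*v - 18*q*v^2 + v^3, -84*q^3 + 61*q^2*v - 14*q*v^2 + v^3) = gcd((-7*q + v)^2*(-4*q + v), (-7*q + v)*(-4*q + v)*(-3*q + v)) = 28*q^2 - 11*q*v + v^2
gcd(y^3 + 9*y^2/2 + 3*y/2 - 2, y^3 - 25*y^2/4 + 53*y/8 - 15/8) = y - 1/2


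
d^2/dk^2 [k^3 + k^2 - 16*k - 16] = 6*k + 2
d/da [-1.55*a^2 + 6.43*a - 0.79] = 6.43 - 3.1*a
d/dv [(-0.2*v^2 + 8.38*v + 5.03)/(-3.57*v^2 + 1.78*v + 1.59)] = (29.5606*v^2 + 35.2782*v + 4.3708)/(12.7449*v^4 - 12.7092*v^3 - 8.1842*v^2 + 5.6604*v + 2.5281)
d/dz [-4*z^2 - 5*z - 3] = -8*z - 5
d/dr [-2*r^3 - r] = -6*r^2 - 1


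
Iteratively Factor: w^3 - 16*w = (w + 4)*(w^2 - 4*w) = (w - 4)*(w + 4)*(w)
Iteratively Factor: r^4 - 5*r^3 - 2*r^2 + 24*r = (r - 3)*(r^3 - 2*r^2 - 8*r) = (r - 3)*(r + 2)*(r^2 - 4*r) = (r - 4)*(r - 3)*(r + 2)*(r)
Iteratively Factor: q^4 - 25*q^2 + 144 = (q + 4)*(q^3 - 4*q^2 - 9*q + 36) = (q - 4)*(q + 4)*(q^2 - 9) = (q - 4)*(q - 3)*(q + 4)*(q + 3)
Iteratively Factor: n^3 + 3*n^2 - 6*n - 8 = (n + 1)*(n^2 + 2*n - 8) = (n + 1)*(n + 4)*(n - 2)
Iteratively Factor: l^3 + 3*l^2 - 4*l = (l - 1)*(l^2 + 4*l) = l*(l - 1)*(l + 4)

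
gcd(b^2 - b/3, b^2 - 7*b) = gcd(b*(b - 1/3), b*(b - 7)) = b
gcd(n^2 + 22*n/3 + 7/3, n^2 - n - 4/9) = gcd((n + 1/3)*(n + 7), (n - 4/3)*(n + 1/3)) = n + 1/3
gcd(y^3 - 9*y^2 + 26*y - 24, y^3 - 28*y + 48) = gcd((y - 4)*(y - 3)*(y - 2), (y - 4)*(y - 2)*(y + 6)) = y^2 - 6*y + 8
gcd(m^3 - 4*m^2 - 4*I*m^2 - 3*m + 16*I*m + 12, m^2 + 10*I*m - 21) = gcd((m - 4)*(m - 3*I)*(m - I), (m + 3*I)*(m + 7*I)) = 1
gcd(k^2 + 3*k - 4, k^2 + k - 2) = k - 1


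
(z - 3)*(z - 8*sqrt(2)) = z^2 - 8*sqrt(2)*z - 3*z + 24*sqrt(2)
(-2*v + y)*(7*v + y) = -14*v^2 + 5*v*y + y^2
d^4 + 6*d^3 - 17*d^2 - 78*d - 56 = (d - 4)*(d + 1)*(d + 2)*(d + 7)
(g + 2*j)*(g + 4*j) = g^2 + 6*g*j + 8*j^2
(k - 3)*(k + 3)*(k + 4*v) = k^3 + 4*k^2*v - 9*k - 36*v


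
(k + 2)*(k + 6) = k^2 + 8*k + 12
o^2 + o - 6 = (o - 2)*(o + 3)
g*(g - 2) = g^2 - 2*g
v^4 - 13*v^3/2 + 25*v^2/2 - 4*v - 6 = (v - 3)*(v - 2)^2*(v + 1/2)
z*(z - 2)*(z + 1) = z^3 - z^2 - 2*z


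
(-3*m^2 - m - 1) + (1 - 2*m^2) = -5*m^2 - m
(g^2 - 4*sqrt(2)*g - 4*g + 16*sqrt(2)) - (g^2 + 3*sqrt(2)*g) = -7*sqrt(2)*g - 4*g + 16*sqrt(2)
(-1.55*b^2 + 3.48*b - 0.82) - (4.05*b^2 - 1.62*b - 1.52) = -5.6*b^2 + 5.1*b + 0.7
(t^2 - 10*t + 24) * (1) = t^2 - 10*t + 24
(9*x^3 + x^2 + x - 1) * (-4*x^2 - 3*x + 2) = -36*x^5 - 31*x^4 + 11*x^3 + 3*x^2 + 5*x - 2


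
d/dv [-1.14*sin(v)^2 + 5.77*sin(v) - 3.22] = (5.77 - 2.28*sin(v))*cos(v)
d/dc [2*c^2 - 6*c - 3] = 4*c - 6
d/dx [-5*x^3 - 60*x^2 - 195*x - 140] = -15*x^2 - 120*x - 195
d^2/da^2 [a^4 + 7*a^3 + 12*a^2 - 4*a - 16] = 12*a^2 + 42*a + 24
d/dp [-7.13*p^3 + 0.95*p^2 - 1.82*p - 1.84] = -21.39*p^2 + 1.9*p - 1.82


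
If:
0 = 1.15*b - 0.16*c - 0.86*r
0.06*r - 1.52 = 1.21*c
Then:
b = 0.754725116780453*r - 0.174775422206252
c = 0.0495867768595041*r - 1.25619834710744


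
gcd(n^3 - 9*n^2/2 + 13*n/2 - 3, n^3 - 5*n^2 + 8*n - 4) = n^2 - 3*n + 2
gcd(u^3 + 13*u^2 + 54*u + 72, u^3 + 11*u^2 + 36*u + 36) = u^2 + 9*u + 18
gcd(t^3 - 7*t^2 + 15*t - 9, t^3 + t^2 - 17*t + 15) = t^2 - 4*t + 3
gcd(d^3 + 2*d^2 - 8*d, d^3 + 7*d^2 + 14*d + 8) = d + 4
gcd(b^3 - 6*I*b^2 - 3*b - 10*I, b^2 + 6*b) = 1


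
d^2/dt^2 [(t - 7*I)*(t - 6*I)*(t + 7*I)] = 6*t - 12*I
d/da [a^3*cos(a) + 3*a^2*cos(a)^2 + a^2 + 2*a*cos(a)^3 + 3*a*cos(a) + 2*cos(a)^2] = -a^3*sin(a) - 3*a^2*sin(2*a) + 3*a^2*cos(a) - 9*a*sin(a)/2 - 3*a*sin(3*a)/2 + 3*a*cos(2*a) + 5*a - 2*sin(2*a) + 9*cos(a)/2 + cos(3*a)/2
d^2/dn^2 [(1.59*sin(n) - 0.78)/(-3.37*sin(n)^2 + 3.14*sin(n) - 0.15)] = (18.057471*sin(n)^5 - 18.608466*sin(n)^4 - 16.176*sin(n)^3 + 47.785854*sin(n)^2 - 45.031959*sin(n) + 13.094616)/(3.37*sin(n)^2 - 3.14*sin(n) + 0.15)^3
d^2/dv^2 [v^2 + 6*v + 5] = 2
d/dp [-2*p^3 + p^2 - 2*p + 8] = -6*p^2 + 2*p - 2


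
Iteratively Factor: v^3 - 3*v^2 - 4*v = (v + 1)*(v^2 - 4*v) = (v - 4)*(v + 1)*(v)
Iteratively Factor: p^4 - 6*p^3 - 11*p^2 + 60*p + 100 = (p - 5)*(p^3 - p^2 - 16*p - 20) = (p - 5)*(p + 2)*(p^2 - 3*p - 10) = (p - 5)^2*(p + 2)*(p + 2)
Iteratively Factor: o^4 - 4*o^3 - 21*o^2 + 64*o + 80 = (o + 4)*(o^3 - 8*o^2 + 11*o + 20) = (o - 4)*(o + 4)*(o^2 - 4*o - 5) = (o - 4)*(o + 1)*(o + 4)*(o - 5)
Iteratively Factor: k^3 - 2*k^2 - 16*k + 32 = (k + 4)*(k^2 - 6*k + 8) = (k - 2)*(k + 4)*(k - 4)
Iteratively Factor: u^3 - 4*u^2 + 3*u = (u - 3)*(u^2 - u) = u*(u - 3)*(u - 1)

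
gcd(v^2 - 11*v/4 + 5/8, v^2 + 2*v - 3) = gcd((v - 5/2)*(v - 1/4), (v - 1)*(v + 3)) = 1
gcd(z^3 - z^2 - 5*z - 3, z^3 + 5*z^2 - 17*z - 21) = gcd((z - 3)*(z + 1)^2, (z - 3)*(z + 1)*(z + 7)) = z^2 - 2*z - 3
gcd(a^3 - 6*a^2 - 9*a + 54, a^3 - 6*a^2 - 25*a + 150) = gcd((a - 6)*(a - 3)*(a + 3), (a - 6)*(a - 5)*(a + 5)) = a - 6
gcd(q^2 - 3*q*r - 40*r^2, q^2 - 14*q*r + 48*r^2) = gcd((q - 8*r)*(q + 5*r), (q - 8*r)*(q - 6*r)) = q - 8*r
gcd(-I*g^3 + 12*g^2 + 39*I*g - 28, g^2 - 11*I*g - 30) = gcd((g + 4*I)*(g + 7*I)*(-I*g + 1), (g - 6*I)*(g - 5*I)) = 1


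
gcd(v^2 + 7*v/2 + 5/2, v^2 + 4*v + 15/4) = v + 5/2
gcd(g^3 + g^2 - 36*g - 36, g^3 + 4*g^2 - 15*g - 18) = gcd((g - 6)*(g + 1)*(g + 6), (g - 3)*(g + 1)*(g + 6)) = g^2 + 7*g + 6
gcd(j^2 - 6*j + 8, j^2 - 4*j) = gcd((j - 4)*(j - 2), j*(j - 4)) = j - 4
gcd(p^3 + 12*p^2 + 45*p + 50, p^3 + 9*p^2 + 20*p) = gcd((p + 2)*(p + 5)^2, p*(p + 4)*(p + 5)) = p + 5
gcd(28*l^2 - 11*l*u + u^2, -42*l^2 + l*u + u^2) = 1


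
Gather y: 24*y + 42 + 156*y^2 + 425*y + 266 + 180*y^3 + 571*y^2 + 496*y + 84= 180*y^3 + 727*y^2 + 945*y + 392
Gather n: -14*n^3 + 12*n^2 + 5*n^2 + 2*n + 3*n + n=-14*n^3 + 17*n^2 + 6*n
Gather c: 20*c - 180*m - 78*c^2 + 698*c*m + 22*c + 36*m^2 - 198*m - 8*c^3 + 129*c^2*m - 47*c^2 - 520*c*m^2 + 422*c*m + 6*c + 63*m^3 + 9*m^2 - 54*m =-8*c^3 + c^2*(129*m - 125) + c*(-520*m^2 + 1120*m + 48) + 63*m^3 + 45*m^2 - 432*m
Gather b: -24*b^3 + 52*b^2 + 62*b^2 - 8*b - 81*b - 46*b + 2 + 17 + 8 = -24*b^3 + 114*b^2 - 135*b + 27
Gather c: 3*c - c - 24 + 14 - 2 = 2*c - 12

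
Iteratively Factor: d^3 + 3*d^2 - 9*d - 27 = (d + 3)*(d^2 - 9) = (d + 3)^2*(d - 3)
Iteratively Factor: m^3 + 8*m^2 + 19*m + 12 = (m + 3)*(m^2 + 5*m + 4) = (m + 1)*(m + 3)*(m + 4)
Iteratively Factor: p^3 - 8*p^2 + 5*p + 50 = (p + 2)*(p^2 - 10*p + 25) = (p - 5)*(p + 2)*(p - 5)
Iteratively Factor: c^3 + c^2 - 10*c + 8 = (c - 2)*(c^2 + 3*c - 4) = (c - 2)*(c - 1)*(c + 4)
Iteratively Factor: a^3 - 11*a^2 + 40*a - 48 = (a - 4)*(a^2 - 7*a + 12) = (a - 4)^2*(a - 3)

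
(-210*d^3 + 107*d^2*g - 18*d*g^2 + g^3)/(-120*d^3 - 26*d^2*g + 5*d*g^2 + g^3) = (42*d^2 - 13*d*g + g^2)/(24*d^2 + 10*d*g + g^2)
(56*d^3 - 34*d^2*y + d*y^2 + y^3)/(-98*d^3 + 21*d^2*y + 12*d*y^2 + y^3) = (-4*d + y)/(7*d + y)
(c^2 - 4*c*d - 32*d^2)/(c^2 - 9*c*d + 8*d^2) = (c + 4*d)/(c - d)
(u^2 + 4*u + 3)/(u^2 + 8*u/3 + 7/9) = 9*(u^2 + 4*u + 3)/(9*u^2 + 24*u + 7)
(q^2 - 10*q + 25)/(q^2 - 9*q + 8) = (q^2 - 10*q + 25)/(q^2 - 9*q + 8)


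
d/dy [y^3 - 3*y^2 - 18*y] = 3*y^2 - 6*y - 18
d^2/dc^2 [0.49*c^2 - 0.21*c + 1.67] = 0.980000000000000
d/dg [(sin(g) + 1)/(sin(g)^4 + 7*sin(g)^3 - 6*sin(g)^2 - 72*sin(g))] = 3*(-sin(g)^4 - 6*sin(g)^3 - 5*sin(g)^2 + 4*sin(g) + 24)*cos(g)/((sin(g) - 3)^2*(sin(g) + 4)^2*(sin(g) + 6)^2*sin(g)^2)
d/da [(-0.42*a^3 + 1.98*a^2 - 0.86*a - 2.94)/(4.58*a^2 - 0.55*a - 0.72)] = (-1.9236*a^4 + 0.462*a^3 + 3.757*a^2 + 24.0792*a - 0.9978)/(20.9764*a^4 - 5.038*a^3 - 6.2927*a^2 + 0.792*a + 0.5184)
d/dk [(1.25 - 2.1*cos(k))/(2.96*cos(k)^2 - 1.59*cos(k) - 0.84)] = (-6.216*cos(k)^2 + 7.4*cos(k) - 3.7515)*sin(k)/(8.7616*cos(k)^4 - 9.4128*cos(k)^3 - 2.4447*cos(k)^2 + 2.6712*cos(k) + 0.7056)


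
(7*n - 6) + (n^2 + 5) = n^2 + 7*n - 1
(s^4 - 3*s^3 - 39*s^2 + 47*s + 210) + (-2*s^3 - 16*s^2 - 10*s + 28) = s^4 - 5*s^3 - 55*s^2 + 37*s + 238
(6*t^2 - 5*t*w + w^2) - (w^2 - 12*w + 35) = 6*t^2 - 5*t*w + 12*w - 35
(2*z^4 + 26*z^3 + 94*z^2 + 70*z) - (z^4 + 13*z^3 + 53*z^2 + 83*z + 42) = z^4 + 13*z^3 + 41*z^2 - 13*z - 42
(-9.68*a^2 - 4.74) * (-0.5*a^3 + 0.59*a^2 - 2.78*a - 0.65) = 4.84*a^5 - 5.7112*a^4 + 29.2804*a^3 + 3.4954*a^2 + 13.1772*a + 3.081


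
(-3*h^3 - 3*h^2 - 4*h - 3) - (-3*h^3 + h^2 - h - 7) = -4*h^2 - 3*h + 4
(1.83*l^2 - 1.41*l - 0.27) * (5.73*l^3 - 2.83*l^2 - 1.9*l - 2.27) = 10.4859*l^5 - 13.2582*l^4 - 1.0338*l^3 - 0.711000000000001*l^2 + 3.7137*l + 0.6129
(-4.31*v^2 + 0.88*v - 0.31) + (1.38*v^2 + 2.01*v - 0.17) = -2.93*v^2 + 2.89*v - 0.48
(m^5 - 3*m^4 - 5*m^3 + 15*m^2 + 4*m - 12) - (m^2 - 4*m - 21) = m^5 - 3*m^4 - 5*m^3 + 14*m^2 + 8*m + 9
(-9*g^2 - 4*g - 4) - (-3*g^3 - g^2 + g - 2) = 3*g^3 - 8*g^2 - 5*g - 2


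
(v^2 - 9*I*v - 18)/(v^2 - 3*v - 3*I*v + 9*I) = (v - 6*I)/(v - 3)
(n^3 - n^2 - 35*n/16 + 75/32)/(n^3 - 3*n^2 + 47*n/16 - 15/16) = (8*n^2 + 2*n - 15)/(2*(4*n^2 - 7*n + 3))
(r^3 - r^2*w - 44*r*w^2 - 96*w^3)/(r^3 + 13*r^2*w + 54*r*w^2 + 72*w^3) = (r - 8*w)/(r + 6*w)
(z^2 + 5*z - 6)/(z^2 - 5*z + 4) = (z + 6)/(z - 4)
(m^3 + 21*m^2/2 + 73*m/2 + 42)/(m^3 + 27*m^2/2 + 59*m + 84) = (m + 3)/(m + 6)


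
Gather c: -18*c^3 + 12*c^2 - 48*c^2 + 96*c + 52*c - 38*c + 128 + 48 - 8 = -18*c^3 - 36*c^2 + 110*c + 168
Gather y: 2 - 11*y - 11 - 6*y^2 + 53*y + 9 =-6*y^2 + 42*y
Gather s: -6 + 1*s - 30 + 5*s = 6*s - 36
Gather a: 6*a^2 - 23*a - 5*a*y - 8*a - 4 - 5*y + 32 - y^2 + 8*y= 6*a^2 + a*(-5*y - 31) - y^2 + 3*y + 28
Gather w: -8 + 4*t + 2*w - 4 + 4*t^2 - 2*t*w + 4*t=4*t^2 + 8*t + w*(2 - 2*t) - 12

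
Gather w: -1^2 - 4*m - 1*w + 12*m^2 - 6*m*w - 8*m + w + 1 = 12*m^2 - 6*m*w - 12*m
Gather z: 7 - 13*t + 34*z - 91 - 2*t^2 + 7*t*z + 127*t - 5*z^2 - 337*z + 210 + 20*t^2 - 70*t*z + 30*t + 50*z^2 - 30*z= 18*t^2 + 144*t + 45*z^2 + z*(-63*t - 333) + 126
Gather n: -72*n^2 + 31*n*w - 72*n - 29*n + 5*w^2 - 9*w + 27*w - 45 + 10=-72*n^2 + n*(31*w - 101) + 5*w^2 + 18*w - 35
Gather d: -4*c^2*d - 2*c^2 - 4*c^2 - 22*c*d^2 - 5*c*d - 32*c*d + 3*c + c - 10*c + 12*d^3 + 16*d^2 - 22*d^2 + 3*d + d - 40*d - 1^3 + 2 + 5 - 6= -6*c^2 - 6*c + 12*d^3 + d^2*(-22*c - 6) + d*(-4*c^2 - 37*c - 36)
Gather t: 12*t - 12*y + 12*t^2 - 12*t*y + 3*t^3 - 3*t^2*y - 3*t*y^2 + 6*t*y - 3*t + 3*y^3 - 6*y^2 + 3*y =3*t^3 + t^2*(12 - 3*y) + t*(-3*y^2 - 6*y + 9) + 3*y^3 - 6*y^2 - 9*y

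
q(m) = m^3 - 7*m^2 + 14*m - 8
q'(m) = 3*m^2 - 14*m + 14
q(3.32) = -2.08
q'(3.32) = 0.59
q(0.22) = -5.25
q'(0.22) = 11.07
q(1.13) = 0.32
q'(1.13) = 2.01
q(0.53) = -2.40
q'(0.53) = 7.42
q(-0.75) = -22.86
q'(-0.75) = 26.19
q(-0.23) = -11.60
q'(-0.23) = 17.38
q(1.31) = 0.58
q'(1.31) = 0.81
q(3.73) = -1.28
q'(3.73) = 3.52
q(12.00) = 880.00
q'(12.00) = 278.00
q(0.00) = -8.00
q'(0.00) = 14.00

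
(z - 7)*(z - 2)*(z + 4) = z^3 - 5*z^2 - 22*z + 56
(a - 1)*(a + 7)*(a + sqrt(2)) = a^3 + sqrt(2)*a^2 + 6*a^2 - 7*a + 6*sqrt(2)*a - 7*sqrt(2)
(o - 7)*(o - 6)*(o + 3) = o^3 - 10*o^2 + 3*o + 126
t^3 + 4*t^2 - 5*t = t*(t - 1)*(t + 5)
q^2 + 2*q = q*(q + 2)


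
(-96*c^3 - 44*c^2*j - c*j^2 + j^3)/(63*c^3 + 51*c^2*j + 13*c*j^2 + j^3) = (-32*c^2 - 4*c*j + j^2)/(21*c^2 + 10*c*j + j^2)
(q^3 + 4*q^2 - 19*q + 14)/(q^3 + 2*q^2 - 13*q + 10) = (q + 7)/(q + 5)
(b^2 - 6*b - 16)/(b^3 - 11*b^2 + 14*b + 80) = 1/(b - 5)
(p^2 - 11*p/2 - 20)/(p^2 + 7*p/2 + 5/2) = (p - 8)/(p + 1)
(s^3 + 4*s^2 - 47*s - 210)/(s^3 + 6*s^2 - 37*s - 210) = (s^2 - s - 42)/(s^2 + s - 42)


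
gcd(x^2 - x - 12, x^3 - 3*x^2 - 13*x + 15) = x + 3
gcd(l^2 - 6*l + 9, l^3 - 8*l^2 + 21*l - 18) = l^2 - 6*l + 9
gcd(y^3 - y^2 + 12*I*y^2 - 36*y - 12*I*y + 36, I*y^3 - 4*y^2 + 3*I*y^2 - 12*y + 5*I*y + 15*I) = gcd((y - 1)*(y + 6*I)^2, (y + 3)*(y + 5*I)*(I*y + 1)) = 1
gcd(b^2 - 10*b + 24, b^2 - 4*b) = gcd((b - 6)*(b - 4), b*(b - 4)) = b - 4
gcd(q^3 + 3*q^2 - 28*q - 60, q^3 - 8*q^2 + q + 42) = q + 2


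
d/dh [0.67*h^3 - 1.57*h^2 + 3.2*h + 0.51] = 2.01*h^2 - 3.14*h + 3.2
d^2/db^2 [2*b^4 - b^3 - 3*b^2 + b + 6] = 24*b^2 - 6*b - 6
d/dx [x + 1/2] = 1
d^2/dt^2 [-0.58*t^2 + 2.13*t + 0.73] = -1.16000000000000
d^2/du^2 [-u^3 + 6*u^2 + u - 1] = 12 - 6*u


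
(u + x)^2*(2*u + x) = 2*u^3 + 5*u^2*x + 4*u*x^2 + x^3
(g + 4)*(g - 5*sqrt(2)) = g^2 - 5*sqrt(2)*g + 4*g - 20*sqrt(2)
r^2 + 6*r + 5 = (r + 1)*(r + 5)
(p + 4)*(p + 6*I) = p^2 + 4*p + 6*I*p + 24*I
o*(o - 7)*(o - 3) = o^3 - 10*o^2 + 21*o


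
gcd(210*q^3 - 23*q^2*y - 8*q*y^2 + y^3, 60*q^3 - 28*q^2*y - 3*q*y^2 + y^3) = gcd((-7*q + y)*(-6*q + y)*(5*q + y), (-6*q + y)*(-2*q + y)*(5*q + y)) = -30*q^2 - q*y + y^2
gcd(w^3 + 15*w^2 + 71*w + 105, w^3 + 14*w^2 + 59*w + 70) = w^2 + 12*w + 35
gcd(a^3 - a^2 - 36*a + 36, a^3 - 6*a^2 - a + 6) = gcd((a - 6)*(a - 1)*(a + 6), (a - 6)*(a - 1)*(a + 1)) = a^2 - 7*a + 6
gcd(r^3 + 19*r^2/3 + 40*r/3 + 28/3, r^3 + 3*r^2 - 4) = r^2 + 4*r + 4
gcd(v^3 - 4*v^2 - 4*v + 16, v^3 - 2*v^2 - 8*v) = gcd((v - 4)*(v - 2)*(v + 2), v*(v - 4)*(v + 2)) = v^2 - 2*v - 8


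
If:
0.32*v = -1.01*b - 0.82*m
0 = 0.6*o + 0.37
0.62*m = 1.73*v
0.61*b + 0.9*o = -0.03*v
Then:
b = 0.93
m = -1.00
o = -0.62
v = -0.36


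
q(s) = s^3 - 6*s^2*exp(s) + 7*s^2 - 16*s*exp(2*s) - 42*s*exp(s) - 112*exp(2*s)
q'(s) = -6*s^2*exp(s) + 3*s^2 - 32*s*exp(2*s) - 54*s*exp(s) + 14*s - 240*exp(2*s) - 42*exp(s)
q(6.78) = -171259088.11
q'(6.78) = -354526770.42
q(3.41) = -158891.57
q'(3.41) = -328661.81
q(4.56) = -1719822.77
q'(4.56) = -3565192.84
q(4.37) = -1159964.65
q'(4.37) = -2404111.72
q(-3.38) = 43.79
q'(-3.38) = -10.75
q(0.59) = -441.04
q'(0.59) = -970.20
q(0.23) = -195.42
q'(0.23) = -457.35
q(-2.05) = 27.33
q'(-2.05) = -13.38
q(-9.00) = -162.01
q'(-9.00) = 116.99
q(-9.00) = -162.01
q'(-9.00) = 116.99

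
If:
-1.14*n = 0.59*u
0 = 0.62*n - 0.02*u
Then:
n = 0.00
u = 0.00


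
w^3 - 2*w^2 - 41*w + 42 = (w - 7)*(w - 1)*(w + 6)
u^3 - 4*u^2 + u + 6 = (u - 3)*(u - 2)*(u + 1)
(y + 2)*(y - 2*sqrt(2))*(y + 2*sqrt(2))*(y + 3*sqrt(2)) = y^4 + 2*y^3 + 3*sqrt(2)*y^3 - 8*y^2 + 6*sqrt(2)*y^2 - 24*sqrt(2)*y - 16*y - 48*sqrt(2)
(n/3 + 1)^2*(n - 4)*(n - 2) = n^4/9 - 19*n^2/9 - 2*n/3 + 8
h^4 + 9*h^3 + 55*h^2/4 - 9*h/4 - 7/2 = (h - 1/2)*(h + 1/2)*(h + 2)*(h + 7)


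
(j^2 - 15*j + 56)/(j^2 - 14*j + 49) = (j - 8)/(j - 7)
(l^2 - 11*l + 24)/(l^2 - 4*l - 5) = (-l^2 + 11*l - 24)/(-l^2 + 4*l + 5)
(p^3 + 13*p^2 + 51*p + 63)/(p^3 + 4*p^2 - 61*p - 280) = (p^2 + 6*p + 9)/(p^2 - 3*p - 40)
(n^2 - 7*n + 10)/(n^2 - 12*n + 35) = (n - 2)/(n - 7)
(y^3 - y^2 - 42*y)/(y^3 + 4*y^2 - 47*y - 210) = y/(y + 5)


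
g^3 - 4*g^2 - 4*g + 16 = (g - 4)*(g - 2)*(g + 2)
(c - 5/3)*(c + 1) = c^2 - 2*c/3 - 5/3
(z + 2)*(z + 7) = z^2 + 9*z + 14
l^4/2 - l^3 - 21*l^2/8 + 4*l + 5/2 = (l/2 + 1)*(l - 5/2)*(l - 2)*(l + 1/2)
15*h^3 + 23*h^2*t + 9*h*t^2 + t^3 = (h + t)*(3*h + t)*(5*h + t)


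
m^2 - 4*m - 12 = (m - 6)*(m + 2)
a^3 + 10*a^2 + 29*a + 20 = (a + 1)*(a + 4)*(a + 5)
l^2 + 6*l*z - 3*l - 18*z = (l - 3)*(l + 6*z)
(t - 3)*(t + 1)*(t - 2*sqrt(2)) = t^3 - 2*sqrt(2)*t^2 - 2*t^2 - 3*t + 4*sqrt(2)*t + 6*sqrt(2)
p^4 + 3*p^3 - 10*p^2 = p^2*(p - 2)*(p + 5)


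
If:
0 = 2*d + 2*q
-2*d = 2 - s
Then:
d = s/2 - 1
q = 1 - s/2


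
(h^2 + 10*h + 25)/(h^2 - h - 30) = (h + 5)/(h - 6)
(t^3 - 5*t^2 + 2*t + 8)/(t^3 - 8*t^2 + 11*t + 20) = (t - 2)/(t - 5)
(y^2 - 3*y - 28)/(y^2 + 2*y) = (y^2 - 3*y - 28)/(y*(y + 2))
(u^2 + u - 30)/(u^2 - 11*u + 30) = (u + 6)/(u - 6)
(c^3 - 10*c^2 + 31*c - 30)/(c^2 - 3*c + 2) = (c^2 - 8*c + 15)/(c - 1)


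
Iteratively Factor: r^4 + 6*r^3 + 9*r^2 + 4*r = (r)*(r^3 + 6*r^2 + 9*r + 4) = r*(r + 4)*(r^2 + 2*r + 1) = r*(r + 1)*(r + 4)*(r + 1)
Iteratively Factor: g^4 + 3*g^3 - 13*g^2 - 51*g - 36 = (g + 3)*(g^3 - 13*g - 12) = (g - 4)*(g + 3)*(g^2 + 4*g + 3) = (g - 4)*(g + 3)^2*(g + 1)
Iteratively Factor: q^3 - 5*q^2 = (q)*(q^2 - 5*q) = q^2*(q - 5)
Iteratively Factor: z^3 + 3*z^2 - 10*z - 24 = (z + 2)*(z^2 + z - 12) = (z - 3)*(z + 2)*(z + 4)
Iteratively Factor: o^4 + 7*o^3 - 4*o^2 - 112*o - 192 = (o + 3)*(o^3 + 4*o^2 - 16*o - 64) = (o + 3)*(o + 4)*(o^2 - 16) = (o + 3)*(o + 4)^2*(o - 4)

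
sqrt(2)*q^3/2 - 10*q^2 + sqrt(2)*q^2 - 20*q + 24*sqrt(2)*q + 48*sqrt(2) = (q - 6*sqrt(2))*(q - 4*sqrt(2))*(sqrt(2)*q/2 + sqrt(2))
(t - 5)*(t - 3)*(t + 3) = t^3 - 5*t^2 - 9*t + 45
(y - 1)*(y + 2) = y^2 + y - 2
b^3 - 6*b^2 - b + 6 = (b - 6)*(b - 1)*(b + 1)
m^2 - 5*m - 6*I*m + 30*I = (m - 5)*(m - 6*I)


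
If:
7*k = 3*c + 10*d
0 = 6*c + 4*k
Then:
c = -2*k/3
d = 9*k/10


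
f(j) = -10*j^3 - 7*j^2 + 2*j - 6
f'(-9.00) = -2302.00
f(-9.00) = 6699.00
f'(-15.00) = -6538.00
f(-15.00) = 32139.00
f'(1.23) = -60.61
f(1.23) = -32.74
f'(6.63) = -1409.53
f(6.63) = -3214.78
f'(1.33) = -69.69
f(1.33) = -39.25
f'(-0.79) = -5.66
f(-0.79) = -7.02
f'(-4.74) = -605.67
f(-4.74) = 892.21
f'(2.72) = -258.03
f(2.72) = -253.59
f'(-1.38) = -35.81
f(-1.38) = 4.19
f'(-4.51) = -545.06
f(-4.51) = 759.94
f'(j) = -30*j^2 - 14*j + 2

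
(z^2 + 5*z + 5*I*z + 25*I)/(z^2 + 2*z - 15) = (z + 5*I)/(z - 3)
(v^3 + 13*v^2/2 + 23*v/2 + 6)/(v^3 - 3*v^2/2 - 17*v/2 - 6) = (v + 4)/(v - 4)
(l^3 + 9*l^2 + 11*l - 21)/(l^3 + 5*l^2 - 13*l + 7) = (l + 3)/(l - 1)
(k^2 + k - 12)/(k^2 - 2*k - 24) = (k - 3)/(k - 6)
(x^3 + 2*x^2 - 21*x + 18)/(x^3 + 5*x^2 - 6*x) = (x - 3)/x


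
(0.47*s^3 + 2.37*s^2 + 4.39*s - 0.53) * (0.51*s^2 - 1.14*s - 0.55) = 0.2397*s^5 + 0.6729*s^4 - 0.7214*s^3 - 6.5784*s^2 - 1.8103*s + 0.2915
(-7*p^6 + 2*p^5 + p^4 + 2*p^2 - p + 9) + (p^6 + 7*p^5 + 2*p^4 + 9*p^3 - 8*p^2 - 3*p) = -6*p^6 + 9*p^5 + 3*p^4 + 9*p^3 - 6*p^2 - 4*p + 9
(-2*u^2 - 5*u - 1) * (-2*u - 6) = 4*u^3 + 22*u^2 + 32*u + 6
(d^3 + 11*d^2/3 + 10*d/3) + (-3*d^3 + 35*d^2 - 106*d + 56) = -2*d^3 + 116*d^2/3 - 308*d/3 + 56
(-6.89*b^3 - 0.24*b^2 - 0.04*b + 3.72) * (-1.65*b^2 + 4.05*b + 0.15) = 11.3685*b^5 - 27.5085*b^4 - 1.9395*b^3 - 6.336*b^2 + 15.06*b + 0.558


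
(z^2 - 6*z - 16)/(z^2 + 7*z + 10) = (z - 8)/(z + 5)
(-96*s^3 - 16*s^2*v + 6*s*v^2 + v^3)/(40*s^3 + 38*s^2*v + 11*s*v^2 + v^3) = (-24*s^2 + 2*s*v + v^2)/(10*s^2 + 7*s*v + v^2)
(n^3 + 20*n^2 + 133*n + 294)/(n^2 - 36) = (n^2 + 14*n + 49)/(n - 6)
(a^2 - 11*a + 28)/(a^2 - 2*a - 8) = (a - 7)/(a + 2)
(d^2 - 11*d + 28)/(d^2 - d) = (d^2 - 11*d + 28)/(d*(d - 1))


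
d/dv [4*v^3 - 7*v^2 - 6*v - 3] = 12*v^2 - 14*v - 6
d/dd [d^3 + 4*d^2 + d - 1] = 3*d^2 + 8*d + 1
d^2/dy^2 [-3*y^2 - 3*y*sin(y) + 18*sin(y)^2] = 3*y*sin(y) - 72*sin(y)^2 - 6*cos(y) + 30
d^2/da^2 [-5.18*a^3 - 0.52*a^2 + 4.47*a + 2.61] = -31.08*a - 1.04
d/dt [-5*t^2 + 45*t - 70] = 45 - 10*t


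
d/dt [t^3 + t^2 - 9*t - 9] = 3*t^2 + 2*t - 9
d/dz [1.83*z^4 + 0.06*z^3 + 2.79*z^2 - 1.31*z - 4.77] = 7.32*z^3 + 0.18*z^2 + 5.58*z - 1.31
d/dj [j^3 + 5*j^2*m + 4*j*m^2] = 3*j^2 + 10*j*m + 4*m^2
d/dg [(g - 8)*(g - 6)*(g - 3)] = 3*g^2 - 34*g + 90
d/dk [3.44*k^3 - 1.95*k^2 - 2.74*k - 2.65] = 10.32*k^2 - 3.9*k - 2.74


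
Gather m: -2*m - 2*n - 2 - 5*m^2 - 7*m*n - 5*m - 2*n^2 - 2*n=-5*m^2 + m*(-7*n - 7) - 2*n^2 - 4*n - 2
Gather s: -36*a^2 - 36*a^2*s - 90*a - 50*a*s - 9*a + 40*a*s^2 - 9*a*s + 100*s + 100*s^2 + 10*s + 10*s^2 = -36*a^2 - 99*a + s^2*(40*a + 110) + s*(-36*a^2 - 59*a + 110)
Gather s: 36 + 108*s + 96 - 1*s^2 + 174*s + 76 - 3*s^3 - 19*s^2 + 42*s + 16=-3*s^3 - 20*s^2 + 324*s + 224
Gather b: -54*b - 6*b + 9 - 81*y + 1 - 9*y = -60*b - 90*y + 10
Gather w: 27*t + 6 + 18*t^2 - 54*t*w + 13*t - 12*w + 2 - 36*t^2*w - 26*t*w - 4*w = 18*t^2 + 40*t + w*(-36*t^2 - 80*t - 16) + 8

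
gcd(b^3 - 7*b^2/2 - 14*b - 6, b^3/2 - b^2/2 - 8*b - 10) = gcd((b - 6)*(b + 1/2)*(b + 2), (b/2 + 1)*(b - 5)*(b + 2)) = b + 2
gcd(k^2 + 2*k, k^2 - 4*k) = k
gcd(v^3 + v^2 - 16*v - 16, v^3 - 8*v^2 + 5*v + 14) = v + 1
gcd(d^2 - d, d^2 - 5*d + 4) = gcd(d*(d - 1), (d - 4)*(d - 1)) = d - 1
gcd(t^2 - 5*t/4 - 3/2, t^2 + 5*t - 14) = t - 2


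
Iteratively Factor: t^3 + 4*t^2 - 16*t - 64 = (t + 4)*(t^2 - 16) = (t - 4)*(t + 4)*(t + 4)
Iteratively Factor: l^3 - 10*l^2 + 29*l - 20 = (l - 4)*(l^2 - 6*l + 5) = (l - 4)*(l - 1)*(l - 5)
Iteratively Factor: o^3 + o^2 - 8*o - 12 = (o - 3)*(o^2 + 4*o + 4) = (o - 3)*(o + 2)*(o + 2)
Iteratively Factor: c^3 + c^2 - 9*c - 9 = (c + 1)*(c^2 - 9) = (c + 1)*(c + 3)*(c - 3)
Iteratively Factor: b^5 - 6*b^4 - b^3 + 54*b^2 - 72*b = (b)*(b^4 - 6*b^3 - b^2 + 54*b - 72) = b*(b - 4)*(b^3 - 2*b^2 - 9*b + 18) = b*(b - 4)*(b - 3)*(b^2 + b - 6) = b*(b - 4)*(b - 3)*(b + 3)*(b - 2)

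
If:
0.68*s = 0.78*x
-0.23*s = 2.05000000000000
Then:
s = -8.91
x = -7.77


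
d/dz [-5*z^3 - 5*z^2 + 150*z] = -15*z^2 - 10*z + 150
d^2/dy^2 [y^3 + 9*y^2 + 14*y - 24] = 6*y + 18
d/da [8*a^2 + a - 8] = 16*a + 1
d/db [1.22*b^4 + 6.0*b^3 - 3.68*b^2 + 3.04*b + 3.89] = 4.88*b^3 + 18.0*b^2 - 7.36*b + 3.04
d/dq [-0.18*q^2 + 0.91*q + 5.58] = 0.91 - 0.36*q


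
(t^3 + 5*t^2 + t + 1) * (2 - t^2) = -t^5 - 5*t^4 + t^3 + 9*t^2 + 2*t + 2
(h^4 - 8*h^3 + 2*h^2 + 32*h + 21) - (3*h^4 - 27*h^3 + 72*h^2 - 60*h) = -2*h^4 + 19*h^3 - 70*h^2 + 92*h + 21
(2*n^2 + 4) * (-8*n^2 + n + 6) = -16*n^4 + 2*n^3 - 20*n^2 + 4*n + 24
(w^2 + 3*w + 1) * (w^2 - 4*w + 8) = w^4 - w^3 - 3*w^2 + 20*w + 8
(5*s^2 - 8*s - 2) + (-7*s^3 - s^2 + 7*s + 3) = -7*s^3 + 4*s^2 - s + 1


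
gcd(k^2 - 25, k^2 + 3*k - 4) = 1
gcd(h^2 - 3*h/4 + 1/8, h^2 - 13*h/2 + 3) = h - 1/2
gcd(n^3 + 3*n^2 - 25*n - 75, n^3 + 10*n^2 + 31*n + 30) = n^2 + 8*n + 15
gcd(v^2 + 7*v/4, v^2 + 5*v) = v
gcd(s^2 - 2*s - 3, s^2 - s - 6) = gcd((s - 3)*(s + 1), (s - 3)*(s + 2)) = s - 3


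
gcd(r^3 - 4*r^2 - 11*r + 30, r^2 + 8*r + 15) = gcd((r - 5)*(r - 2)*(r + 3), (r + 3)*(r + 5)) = r + 3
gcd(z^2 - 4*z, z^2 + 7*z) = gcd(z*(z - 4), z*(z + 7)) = z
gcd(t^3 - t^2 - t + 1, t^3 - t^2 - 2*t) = t + 1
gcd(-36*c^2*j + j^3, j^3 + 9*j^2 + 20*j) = j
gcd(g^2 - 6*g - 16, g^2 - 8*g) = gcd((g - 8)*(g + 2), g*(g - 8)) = g - 8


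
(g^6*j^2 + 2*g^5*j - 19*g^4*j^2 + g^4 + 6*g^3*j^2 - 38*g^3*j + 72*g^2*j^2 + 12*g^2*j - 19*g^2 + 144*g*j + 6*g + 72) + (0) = g^6*j^2 + 2*g^5*j - 19*g^4*j^2 + g^4 + 6*g^3*j^2 - 38*g^3*j + 72*g^2*j^2 + 12*g^2*j - 19*g^2 + 144*g*j + 6*g + 72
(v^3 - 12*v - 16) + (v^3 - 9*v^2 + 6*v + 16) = 2*v^3 - 9*v^2 - 6*v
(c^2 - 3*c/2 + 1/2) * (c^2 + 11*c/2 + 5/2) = c^4 + 4*c^3 - 21*c^2/4 - c + 5/4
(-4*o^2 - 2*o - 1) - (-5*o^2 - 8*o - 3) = o^2 + 6*o + 2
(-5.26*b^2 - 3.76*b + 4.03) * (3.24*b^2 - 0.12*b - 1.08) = -17.0424*b^4 - 11.5512*b^3 + 19.1892*b^2 + 3.5772*b - 4.3524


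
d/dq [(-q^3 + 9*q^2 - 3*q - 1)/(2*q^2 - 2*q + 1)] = (-2*q^4 + 4*q^3 - 15*q^2 + 22*q - 5)/(4*q^4 - 8*q^3 + 8*q^2 - 4*q + 1)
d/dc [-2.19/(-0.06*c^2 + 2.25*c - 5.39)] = (4.9275 - 0.2628*c)/(0.06*c^2 - 2.25*c + 5.39)^2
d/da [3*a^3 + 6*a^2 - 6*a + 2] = 9*a^2 + 12*a - 6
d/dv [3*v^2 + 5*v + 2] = 6*v + 5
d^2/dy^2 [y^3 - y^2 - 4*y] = 6*y - 2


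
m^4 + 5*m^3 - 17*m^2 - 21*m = m*(m - 3)*(m + 1)*(m + 7)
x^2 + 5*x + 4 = (x + 1)*(x + 4)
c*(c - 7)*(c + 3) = c^3 - 4*c^2 - 21*c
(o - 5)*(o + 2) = o^2 - 3*o - 10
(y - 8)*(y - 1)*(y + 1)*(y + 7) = y^4 - y^3 - 57*y^2 + y + 56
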